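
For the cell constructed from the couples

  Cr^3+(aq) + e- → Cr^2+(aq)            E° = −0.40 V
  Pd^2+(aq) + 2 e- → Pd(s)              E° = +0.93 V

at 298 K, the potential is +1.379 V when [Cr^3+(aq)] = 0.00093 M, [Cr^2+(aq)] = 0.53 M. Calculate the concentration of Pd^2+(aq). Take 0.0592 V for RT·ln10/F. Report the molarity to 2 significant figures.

The Pd²⁺/Pd couple has the larger reduction potential, so it is the cathode: E°cell = +0.93 − (−0.40) = +1.33 V and n = 2.
From the Nernst equation, log Q = n(E° − E)/0.0592 = 2·(+1.33 − (+1.379))/0.0592 = −1.655.
Balancing electrons gives Pd^2+(aq) + 2 Cr^2+(aq) → Pd(s) + 2 Cr^3+(aq); thus Q = [Cr^3+(aq)]^2 / ([Pd^2+(aq)]·[Cr^2+(aq)]^2).
Substituting the known concentrations and solving, log [Pd^2+(aq)] = −3.857 and [Pd^2+(aq)] = 0.00014 M.

0.00014 M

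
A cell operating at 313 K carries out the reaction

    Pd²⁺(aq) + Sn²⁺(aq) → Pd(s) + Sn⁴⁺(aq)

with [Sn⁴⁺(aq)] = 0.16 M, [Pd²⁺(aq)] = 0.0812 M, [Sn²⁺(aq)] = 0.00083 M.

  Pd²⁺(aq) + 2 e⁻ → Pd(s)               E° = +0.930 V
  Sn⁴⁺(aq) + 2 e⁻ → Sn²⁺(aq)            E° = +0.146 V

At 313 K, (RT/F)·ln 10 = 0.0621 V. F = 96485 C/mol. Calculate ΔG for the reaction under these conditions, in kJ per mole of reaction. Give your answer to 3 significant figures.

The standard cell potential is +0.930 − (+0.146) = +0.784 V, with n = 2 electrons in the balanced equation.
Here Q = [Sn⁴⁺(aq)] / ([Pd²⁺(aq)]·[Sn²⁺(aq)]) = 2.37×10^3 (log Q = 3.375), giving E = +0.784 − (0.0621/2)·(3.375) = +0.6792 V.
ΔG = −nFE = −(2)(96485)(+0.6792) J/mol = −131 kJ/mol.

−131 kJ/mol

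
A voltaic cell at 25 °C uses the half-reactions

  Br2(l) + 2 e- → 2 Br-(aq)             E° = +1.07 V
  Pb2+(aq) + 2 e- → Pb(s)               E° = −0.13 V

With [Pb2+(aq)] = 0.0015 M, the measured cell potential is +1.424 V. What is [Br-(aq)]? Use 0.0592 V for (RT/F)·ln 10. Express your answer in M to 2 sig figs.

With Br₂/Br⁻ at the cathode and Pb²⁺/Pb at the anode, E°cell = +1.07 − (−0.13) = +1.20 V (n = 2).
Since E = E° − (0.0592/n)·log Q, log Q = n(E° − E)/0.0592 = −7.568.
For Br2(l) + Pb(s) → 2 Br-(aq) + Pb2+(aq), the reaction quotient is Q = [Br-(aq)]^2·[Pb2+(aq)].
Solving for the unknown gives log [Br-(aq)] = −2.372, so [Br-(aq)] ≈ 0.0042 M.

0.0042 M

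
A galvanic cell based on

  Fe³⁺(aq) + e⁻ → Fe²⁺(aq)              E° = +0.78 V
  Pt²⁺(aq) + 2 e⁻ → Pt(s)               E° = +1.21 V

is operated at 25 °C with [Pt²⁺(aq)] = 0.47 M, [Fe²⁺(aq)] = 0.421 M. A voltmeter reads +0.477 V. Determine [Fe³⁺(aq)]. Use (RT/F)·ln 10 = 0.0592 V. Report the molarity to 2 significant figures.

0.046 M

The Pt²⁺/Pt couple has the larger reduction potential, so it is the cathode: E°cell = +1.21 − (+0.78) = +0.43 V and n = 2.
Since E = E° − (0.0592/n)·log Q, log Q = n(E° − E)/0.0592 = −1.588.
For Pt²⁺(aq) + 2 Fe²⁺(aq) → Pt(s) + 2 Fe³⁺(aq), the reaction quotient is Q = [Fe³⁺(aq)]^2 / ([Pt²⁺(aq)]·[Fe²⁺(aq)]^2).
Substituting the known concentrations and solving, log [Fe³⁺(aq)] = −1.334 and [Fe³⁺(aq)] = 0.046 M.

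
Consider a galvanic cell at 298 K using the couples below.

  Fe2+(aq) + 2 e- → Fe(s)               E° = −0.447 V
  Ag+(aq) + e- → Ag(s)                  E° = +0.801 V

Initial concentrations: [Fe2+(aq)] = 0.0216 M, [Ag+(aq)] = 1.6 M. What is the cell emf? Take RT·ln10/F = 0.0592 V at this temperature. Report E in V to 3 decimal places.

+1.309 V

The Ag⁺/Ag couple has the more positive E°, so it is the cathode; Fe²⁺/Fe is the anode.
E°cell = E°cat − E°an = +0.801 − (−0.447) = +1.248 V; n = 2.
The balanced reaction is 2 Ag+(aq) + Fe(s) → 2 Ag(s) + Fe2+(aq), so Q = [Fe2+(aq)] / [Ag+(aq)]^2 = 0.00844 and log Q = −2.074.
By the Nernst equation, E = +1.248 − (0.0592/2)·(−2.074) = +1.309 V.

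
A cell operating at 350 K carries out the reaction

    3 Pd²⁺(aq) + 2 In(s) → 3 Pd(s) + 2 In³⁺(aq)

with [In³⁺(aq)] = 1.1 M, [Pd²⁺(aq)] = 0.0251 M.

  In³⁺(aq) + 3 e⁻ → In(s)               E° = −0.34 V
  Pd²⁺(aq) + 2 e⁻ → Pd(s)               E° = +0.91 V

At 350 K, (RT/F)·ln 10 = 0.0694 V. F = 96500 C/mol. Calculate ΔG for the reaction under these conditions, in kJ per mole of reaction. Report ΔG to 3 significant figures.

The standard cell potential is +0.91 − (−0.34) = +1.25 V, with n = 6 electrons in the balanced equation.
Q = [In³⁺(aq)]^2 / [Pd²⁺(aq)]^3 = 7.65×10^4, so log Q = 4.884 and E = +1.25 − (0.0694/6)(4.884) = +1.1935 V.
Then ΔG = −nFE = −6 × 96500 × +1.1935 J/mol = −691 kJ/mol.

−691 kJ/mol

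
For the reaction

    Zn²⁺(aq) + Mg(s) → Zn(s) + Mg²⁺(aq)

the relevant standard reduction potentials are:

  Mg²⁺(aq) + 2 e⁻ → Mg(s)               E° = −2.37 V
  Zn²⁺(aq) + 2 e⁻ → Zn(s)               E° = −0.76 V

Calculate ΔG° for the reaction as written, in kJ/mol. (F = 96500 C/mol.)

In the reaction as written Zn²⁺(aq) is reduced, so the Zn²⁺/Zn couple is the cathode and Mg²⁺/Mg is the anode.
E°cell = −0.76 − (−2.37) = +1.61 V; balancing electrons gives n = 2.
ΔG° = −nFE°cell = −(2)(96500)(+1.61) J/mol = −311 kJ/mol.

−311 kJ/mol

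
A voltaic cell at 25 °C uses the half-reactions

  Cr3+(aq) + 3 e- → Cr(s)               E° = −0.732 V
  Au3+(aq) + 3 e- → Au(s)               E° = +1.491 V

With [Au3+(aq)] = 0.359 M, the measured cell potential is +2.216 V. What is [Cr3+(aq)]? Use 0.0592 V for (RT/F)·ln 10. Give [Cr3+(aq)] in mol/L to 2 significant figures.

The Au³⁺/Au couple has the larger reduction potential, so it is the cathode: E°cell = +1.491 − (−0.732) = +2.223 V and n = 3.
Rearranging E = E° − (0.0592/n)·log Q gives log Q = 3(+2.223 − (+2.216))/0.0592 = 0.355.
The balanced reaction is Au3+(aq) + Cr(s) → Au(s) + Cr3+(aq), so Q = [Cr3+(aq)] / [Au3+(aq)].
Solving for the unknown gives log [Cr3+(aq)] = −0.090, so [Cr3+(aq)] ≈ 0.81 M.

0.81 M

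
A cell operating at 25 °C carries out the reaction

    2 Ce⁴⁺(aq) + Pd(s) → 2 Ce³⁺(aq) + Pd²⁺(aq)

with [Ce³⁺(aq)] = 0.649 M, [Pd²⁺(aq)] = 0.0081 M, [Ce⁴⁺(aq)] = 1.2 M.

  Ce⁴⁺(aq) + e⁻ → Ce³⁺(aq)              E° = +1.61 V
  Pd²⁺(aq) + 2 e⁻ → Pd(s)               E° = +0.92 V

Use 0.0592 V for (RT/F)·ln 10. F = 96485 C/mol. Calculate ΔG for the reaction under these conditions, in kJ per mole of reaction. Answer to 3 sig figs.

−148 kJ/mol

With Ce⁴⁺/Ce³⁺ reduced at the cathode, E°cell = +1.61 − (+0.92) = +0.69 V and n = 2.
Q = ([Ce³⁺(aq)]^2·[Pd²⁺(aq)]) / [Ce⁴⁺(aq)]^2 = 0.00237, so log Q = −2.625 and E = +0.69 − (0.0592/2)(−2.625) = +0.7677 V.
Then ΔG = −nFE = −2 × 96485 × +0.7677 J/mol = −148 kJ/mol.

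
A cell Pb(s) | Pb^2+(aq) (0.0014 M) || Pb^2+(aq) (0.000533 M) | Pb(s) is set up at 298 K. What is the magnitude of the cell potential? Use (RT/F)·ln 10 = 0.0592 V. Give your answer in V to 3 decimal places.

0.012 V

For a concentration cell E°cell = 0, since both electrodes use the same couple.
The compartment with the higher Pb^2+(aq) concentration (0.0014 M) acts as the cathode; ions are reduced there and produced at the dilute (0.000533 M) anode.
With n = 2, Ecell = −(0.0592/2)·log([dilute]/[conc]) = −(0.0592/2)·log(0.000533/0.0014) = +0.012 V.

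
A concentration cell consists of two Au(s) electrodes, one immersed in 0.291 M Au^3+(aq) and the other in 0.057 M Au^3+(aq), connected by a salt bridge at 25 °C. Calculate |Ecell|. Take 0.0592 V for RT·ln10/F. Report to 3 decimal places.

0.014 V

For a concentration cell E°cell = 0, since both electrodes use the same couple.
The compartment with the higher Au^3+(aq) concentration (0.291 M) acts as the cathode; ions are reduced there and produced at the dilute (0.057 M) anode.
With n = 3, Ecell = −(0.0592/3)·log([dilute]/[conc]) = −(0.0592/3)·log(0.057/0.291) = +0.014 V.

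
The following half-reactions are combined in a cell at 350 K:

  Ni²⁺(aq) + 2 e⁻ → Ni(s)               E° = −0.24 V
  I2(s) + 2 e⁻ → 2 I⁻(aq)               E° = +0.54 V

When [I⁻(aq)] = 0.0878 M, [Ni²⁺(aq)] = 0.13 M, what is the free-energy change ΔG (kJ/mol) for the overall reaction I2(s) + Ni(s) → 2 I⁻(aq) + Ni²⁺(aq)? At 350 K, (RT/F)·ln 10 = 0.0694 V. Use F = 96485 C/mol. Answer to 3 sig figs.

E°cell = +0.54 − (−0.24) = +0.78 V; the balanced reaction transfers n = 2 electrons.
The reaction quotient is [I⁻(aq)]^2·[Ni²⁺(aq)] = 0.001; by Nernst, E = +0.78 − (0.0694/2)(−2.999) = +0.8841 V.
ΔG = −nFE = −(2)(96485)(+0.8841) J/mol = −171 kJ/mol.

−171 kJ/mol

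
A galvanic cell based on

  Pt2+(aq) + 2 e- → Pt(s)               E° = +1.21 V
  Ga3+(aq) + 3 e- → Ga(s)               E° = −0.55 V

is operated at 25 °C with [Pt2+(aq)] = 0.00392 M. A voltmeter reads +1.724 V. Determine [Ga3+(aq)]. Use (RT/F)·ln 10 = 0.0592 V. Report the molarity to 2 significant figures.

0.016 M

Pt²⁺/Pt is the cathode (higher E°); E°cell = +1.21 − (−0.55) = +1.76 V with n = 6.
From the Nernst equation, log Q = n(E° − E)/0.0592 = 6·(+1.76 − (+1.724))/0.0592 = 3.649.
Balancing electrons gives 3 Pt2+(aq) + 2 Ga(s) → 3 Pt(s) + 2 Ga3+(aq); thus Q = [Ga3+(aq)]^2 / [Pt2+(aq)]^3.
Solving for the unknown gives log [Ga3+(aq)] = −1.786, so [Ga3+(aq)] ≈ 0.016 M.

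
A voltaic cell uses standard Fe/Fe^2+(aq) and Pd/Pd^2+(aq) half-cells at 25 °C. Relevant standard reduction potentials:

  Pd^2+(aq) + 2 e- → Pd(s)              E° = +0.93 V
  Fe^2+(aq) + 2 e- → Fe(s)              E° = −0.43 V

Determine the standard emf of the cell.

The Pd²⁺/Pd couple has the higher E°, so Pd ion is reduced (cathode) and Fe is oxidized (anode).
E°cell = E°(cathode) − E°(anode) = +0.93 − (−0.43) = +1.36 V.

+1.36 V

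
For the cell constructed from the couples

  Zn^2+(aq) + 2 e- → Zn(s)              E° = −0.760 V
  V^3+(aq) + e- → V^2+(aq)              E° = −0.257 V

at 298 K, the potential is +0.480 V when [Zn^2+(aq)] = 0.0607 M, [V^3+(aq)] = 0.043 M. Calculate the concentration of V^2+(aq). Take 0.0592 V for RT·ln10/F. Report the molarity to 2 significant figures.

0.43 M

V³⁺/V²⁺ is the cathode (higher E°); E°cell = −0.257 − (−0.760) = +0.503 V with n = 2.
Since E = E° − (0.0592/n)·log Q, log Q = n(E° − E)/0.0592 = 0.777.
The balanced reaction is 2 V^3+(aq) + Zn(s) → 2 V^2+(aq) + Zn^2+(aq), so Q = ([V^2+(aq)]^2·[Zn^2+(aq)]) / [V^3+(aq)]^2.
Isolating [V^2+(aq)] in Q = 10^{0.777} yields log [V^2+(aq)] = −0.370, i.e. 0.43 M.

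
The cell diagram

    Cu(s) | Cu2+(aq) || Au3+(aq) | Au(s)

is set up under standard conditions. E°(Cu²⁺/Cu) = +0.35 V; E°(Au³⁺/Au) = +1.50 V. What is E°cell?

By convention the left-hand electrode in cell notation is the anode (oxidation) and the right-hand electrode is the cathode (reduction).
E°cell = E°(right) − E°(left) = +1.50 − (+0.35) = +1.15 V.

+1.15 V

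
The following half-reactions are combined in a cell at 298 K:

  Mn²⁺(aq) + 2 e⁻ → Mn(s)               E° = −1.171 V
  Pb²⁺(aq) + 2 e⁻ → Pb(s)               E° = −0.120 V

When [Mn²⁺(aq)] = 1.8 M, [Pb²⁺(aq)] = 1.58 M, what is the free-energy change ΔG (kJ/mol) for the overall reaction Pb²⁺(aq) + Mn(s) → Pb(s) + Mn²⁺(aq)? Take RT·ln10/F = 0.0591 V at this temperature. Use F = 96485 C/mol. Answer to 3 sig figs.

−202 kJ/mol

The standard cell potential is −0.120 − (−1.171) = +1.051 V, with n = 2 electrons in the balanced equation.
Here Q = [Mn²⁺(aq)] / [Pb²⁺(aq)] = 1.14 (log Q = 0.057), giving E = +1.051 − (0.0591/2)·(0.057) = +1.0493 V.
ΔG = −nFE = −(2)(96485)(+1.0493) J/mol = −202 kJ/mol.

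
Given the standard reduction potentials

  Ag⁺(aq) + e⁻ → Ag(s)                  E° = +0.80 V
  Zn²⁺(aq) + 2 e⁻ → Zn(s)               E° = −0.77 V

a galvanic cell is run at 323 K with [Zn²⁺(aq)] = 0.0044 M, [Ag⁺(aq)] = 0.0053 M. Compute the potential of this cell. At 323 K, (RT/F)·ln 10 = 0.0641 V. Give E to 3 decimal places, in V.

Since E°(Ag⁺/Ag) > E°(Zn²⁺/Zn), Ag⁺/Ag serves as the cathode.
E°cell = E°cat − E°an = +0.80 − (−0.77) = +1.57 V; n = 2.
For the overall reaction 2 Ag⁺(aq) + Zn(s) → 2 Ag(s) + Zn²⁺(aq), Q = [Zn²⁺(aq)] / [Ag⁺(aq)]^2 = 157, giving log Q = 2.195.
E = E° − (0.0641/n)·log Q = +1.57 − (0.0641/2)(2.195) = +1.500 V.

+1.500 V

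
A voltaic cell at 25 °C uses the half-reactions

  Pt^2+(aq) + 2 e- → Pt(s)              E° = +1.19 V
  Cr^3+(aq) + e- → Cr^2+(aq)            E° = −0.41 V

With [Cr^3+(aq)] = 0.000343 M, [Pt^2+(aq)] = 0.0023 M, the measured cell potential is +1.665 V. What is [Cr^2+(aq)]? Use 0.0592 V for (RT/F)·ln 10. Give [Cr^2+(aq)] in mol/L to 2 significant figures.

0.090 M

The Pt²⁺/Pt couple has the larger reduction potential, so it is the cathode: E°cell = +1.19 − (−0.41) = +1.60 V and n = 2.
Since E = E° − (0.0592/n)·log Q, log Q = n(E° − E)/0.0592 = −2.196.
For Pt^2+(aq) + 2 Cr^2+(aq) → Pt(s) + 2 Cr^3+(aq), the reaction quotient is Q = [Cr^3+(aq)]^2 / ([Pt^2+(aq)]·[Cr^2+(aq)]^2).
Substituting the known concentrations and solving, log [Cr^2+(aq)] = −1.048 and [Cr^2+(aq)] = 0.090 M.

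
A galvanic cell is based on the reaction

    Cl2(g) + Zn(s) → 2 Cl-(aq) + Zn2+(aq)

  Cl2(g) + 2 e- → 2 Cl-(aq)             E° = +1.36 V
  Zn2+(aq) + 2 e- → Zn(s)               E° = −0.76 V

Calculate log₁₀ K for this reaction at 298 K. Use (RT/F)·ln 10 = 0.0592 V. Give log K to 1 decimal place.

The Cl₂/Cl⁻ couple is reduced (cathode); E°cell = +1.36 − (−0.76) = +2.12 V with n = 2.
At equilibrium E = 0, so log K = nE°cell / 0.0592 = (2)(+2.12) / 0.0592 = 71.6.

log K = 71.6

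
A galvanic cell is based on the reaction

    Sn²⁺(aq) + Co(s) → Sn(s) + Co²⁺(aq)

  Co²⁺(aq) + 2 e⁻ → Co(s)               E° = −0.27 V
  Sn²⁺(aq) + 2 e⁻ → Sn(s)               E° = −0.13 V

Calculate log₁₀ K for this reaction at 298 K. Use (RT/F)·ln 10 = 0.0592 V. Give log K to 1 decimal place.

The Sn²⁺/Sn couple is reduced (cathode); E°cell = −0.13 − (−0.27) = +0.14 V with n = 2.
At equilibrium E = 0, so log K = nE°cell / 0.0592 = (2)(+0.14) / 0.0592 = 4.7.

log K = 4.7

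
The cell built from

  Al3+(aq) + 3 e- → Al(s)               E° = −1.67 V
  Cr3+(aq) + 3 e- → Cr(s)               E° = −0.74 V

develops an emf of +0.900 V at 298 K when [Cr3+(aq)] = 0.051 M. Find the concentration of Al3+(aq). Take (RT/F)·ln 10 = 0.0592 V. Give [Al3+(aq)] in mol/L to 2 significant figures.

1.7 M

The Cr³⁺/Cr couple has the larger reduction potential, so it is the cathode: E°cell = −0.74 − (−1.67) = +0.93 V and n = 3.
Rearranging E = E° − (0.0592/n)·log Q gives log Q = 3(+0.93 − (+0.900))/0.0592 = 1.520.
The balanced reaction is Cr3+(aq) + Al(s) → Cr(s) + Al3+(aq), so Q = [Al3+(aq)] / [Cr3+(aq)].
Solving for the unknown gives log [Al3+(aq)] = 0.228, so [Al3+(aq)] ≈ 1.7 M.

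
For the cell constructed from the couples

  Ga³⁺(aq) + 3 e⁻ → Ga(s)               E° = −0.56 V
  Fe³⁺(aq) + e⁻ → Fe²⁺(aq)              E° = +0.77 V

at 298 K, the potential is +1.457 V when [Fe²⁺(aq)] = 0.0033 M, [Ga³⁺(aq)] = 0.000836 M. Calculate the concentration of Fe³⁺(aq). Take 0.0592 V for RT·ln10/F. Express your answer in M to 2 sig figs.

0.043 M

Fe³⁺/Fe²⁺ is the cathode (higher E°); E°cell = +0.77 − (−0.56) = +1.33 V with n = 3.
Rearranging E = E° − (0.0592/n)·log Q gives log Q = 3(+1.33 − (+1.457))/0.0592 = −6.436.
For 3 Fe³⁺(aq) + Ga(s) → 3 Fe²⁺(aq) + Ga³⁺(aq), the reaction quotient is Q = ([Fe²⁺(aq)]^3·[Ga³⁺(aq)]) / [Fe³⁺(aq)]^3.
Isolating [Fe³⁺(aq)] in Q = 10^{−6.436} yields log [Fe³⁺(aq)] = −1.362, i.e. 0.043 M.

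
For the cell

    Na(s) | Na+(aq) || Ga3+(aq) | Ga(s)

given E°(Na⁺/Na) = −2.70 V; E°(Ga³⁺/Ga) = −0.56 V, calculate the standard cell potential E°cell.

+2.14 V

By convention the left-hand electrode in cell notation is the anode (oxidation) and the right-hand electrode is the cathode (reduction).
E°cell = E°(right) − E°(left) = −0.56 − (−2.70) = +2.14 V.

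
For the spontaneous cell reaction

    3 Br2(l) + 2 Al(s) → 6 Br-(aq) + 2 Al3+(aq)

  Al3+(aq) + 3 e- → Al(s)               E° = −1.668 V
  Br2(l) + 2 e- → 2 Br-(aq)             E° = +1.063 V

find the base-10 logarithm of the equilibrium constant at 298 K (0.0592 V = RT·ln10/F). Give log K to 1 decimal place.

log K = 276.8

The Br₂/Br⁻ couple is reduced (cathode); E°cell = +1.063 − (−1.668) = +2.731 V with n = 6.
At equilibrium E = 0, so log K = nE°cell / 0.0592 = (6)(+2.731) / 0.0592 = 276.8.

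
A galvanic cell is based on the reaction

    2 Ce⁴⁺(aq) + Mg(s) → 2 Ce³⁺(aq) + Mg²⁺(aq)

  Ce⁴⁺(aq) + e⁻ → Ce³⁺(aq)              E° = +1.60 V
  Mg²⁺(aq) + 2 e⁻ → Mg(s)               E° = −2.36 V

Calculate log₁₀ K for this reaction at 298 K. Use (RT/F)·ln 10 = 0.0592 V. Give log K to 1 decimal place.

log K = 133.8

The Ce⁴⁺/Ce³⁺ couple is reduced (cathode); E°cell = +1.60 − (−2.36) = +3.96 V with n = 2.
At equilibrium E = 0, so log K = nE°cell / 0.0592 = (2)(+3.96) / 0.0592 = 133.8.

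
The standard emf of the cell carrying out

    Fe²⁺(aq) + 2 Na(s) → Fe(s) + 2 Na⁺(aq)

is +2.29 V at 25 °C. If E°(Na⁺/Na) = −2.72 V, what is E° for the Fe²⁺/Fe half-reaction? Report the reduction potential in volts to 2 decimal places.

−0.43 V

In the reaction as written the Fe²⁺/Fe couple is reduced (cathode) and Na⁺/Na is oxidized (anode), so E°cell = E°(Fe²⁺/Fe) − E°(Na⁺/Na).
E°(Fe²⁺/Fe) = E°cell + E°(anode) = +2.29 + (−2.72) = −0.43 V.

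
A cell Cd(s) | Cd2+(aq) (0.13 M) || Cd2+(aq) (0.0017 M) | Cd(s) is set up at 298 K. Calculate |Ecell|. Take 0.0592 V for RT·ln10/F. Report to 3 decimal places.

For a concentration cell E°cell = 0, since both electrodes use the same couple.
The compartment with the higher Cd2+(aq) concentration (0.13 M) acts as the cathode; ions are reduced there and produced at the dilute (0.0017 M) anode.
With n = 2, Ecell = −(0.0592/2)·log([dilute]/[conc]) = −(0.0592/2)·log(0.0017/0.13) = +0.056 V.

0.056 V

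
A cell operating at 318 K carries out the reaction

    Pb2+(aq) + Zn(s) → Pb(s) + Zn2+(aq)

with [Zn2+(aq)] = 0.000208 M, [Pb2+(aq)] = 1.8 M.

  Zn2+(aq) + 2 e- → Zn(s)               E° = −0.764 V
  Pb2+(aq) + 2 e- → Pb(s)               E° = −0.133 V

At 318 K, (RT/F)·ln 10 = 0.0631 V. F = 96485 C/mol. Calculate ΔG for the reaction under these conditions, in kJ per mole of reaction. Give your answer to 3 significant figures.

E°cell = −0.133 − (−0.764) = +0.631 V; the balanced reaction transfers n = 2 electrons.
Q = [Zn2+(aq)] / [Pb2+(aq)] = 0.000116, so log Q = −3.937 and E = +0.631 − (0.0631/2)(−3.937) = +0.7552 V.
ΔG = −nFE = −(2)(96485)(+0.7552) J/mol = −146 kJ/mol.

−146 kJ/mol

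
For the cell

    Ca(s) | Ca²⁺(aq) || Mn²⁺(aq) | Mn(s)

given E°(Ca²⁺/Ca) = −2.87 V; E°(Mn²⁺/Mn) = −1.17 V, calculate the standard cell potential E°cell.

+1.70 V

By convention the left-hand electrode in cell notation is the anode (oxidation) and the right-hand electrode is the cathode (reduction).
E°cell = E°(right) − E°(left) = −1.17 − (−2.87) = +1.70 V.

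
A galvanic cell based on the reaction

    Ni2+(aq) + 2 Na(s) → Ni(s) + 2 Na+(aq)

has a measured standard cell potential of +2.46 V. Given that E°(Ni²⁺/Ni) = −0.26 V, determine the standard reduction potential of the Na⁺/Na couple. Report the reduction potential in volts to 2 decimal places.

−2.72 V

In the reaction as written the Ni²⁺/Ni couple is reduced (cathode) and Na⁺/Na is oxidized (anode), so E°cell = E°(Ni²⁺/Ni) − E°(Na⁺/Na).
E°(Na⁺/Na) = E°(cathode) − E°cell = −0.26 − (+2.46) = −2.72 V.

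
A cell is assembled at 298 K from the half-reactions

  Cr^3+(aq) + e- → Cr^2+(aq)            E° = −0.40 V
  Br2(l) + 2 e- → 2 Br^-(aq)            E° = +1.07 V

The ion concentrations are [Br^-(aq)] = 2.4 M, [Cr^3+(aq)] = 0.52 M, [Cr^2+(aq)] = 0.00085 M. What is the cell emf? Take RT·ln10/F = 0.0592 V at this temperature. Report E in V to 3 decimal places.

+1.283 V

Br₂/Br⁻ is reduced (cathode, E° = +1.07 V) and Cr³⁺/Cr²⁺ is oxidized (anode).
E°cell = +1.07 − (−0.40) = +1.47 V, with n = 2 electrons transferred.
Balancing gives Br2(l) + 2 Cr^2+(aq) → 2 Br^-(aq) + 2 Cr^3+(aq); hence Q = ([Br^-(aq)]^2·[Cr^3+(aq)]^2) / [Cr^2+(aq)]^2 = 2.16×10^6 (log Q = 6.334).
By the Nernst equation, E = +1.47 − (0.0592/2)·(6.334) = +1.283 V.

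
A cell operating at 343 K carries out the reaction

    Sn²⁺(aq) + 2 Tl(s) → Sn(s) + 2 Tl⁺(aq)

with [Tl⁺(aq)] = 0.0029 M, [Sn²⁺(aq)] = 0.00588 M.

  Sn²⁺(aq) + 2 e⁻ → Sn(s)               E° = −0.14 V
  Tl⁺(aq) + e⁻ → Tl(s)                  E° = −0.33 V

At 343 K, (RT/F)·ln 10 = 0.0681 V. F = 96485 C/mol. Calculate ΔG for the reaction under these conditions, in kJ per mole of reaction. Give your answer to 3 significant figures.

−55.4 kJ/mol

With Sn²⁺/Sn reduced at the cathode, E°cell = −0.14 − (−0.33) = +0.19 V and n = 2.
Q = [Tl⁺(aq)]^2 / [Sn²⁺(aq)] = 0.00143, so log Q = −2.845 and E = +0.19 − (0.0681/2)(−2.845) = +0.2869 V.
Then ΔG = −nFE = −2 × 96485 × +0.2869 J/mol = −55.4 kJ/mol.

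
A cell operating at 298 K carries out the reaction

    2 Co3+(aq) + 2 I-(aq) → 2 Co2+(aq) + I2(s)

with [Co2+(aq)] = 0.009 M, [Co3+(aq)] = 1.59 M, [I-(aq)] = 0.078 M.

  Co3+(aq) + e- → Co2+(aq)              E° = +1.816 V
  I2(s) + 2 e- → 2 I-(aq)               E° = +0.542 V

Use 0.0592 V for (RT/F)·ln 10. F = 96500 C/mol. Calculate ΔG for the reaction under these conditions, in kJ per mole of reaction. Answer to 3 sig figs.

The standard cell potential is +1.816 − (+0.542) = +1.274 V, with n = 2 electrons in the balanced equation.
The reaction quotient is [Co2+(aq)]^2 / ([Co3+(aq)]^2·[I-(aq)]^2) = 0.00527; by Nernst, E = +1.274 − (0.0592/2)(−2.278) = +1.3414 V.
Then ΔG = −nFE = −2 × 96500 × +1.3414 J/mol = −259 kJ/mol.

−259 kJ/mol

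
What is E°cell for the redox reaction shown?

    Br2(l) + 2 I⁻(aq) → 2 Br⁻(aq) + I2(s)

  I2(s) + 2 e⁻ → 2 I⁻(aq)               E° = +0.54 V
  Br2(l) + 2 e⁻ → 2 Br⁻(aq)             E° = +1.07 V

+0.53 V

In the reaction as written, Br2(l) is reduced (cathode) and I2(s) is produced by oxidation at the anode.
E°cell = E°(cathode) − E°(anode) = +1.07 − (+0.54) = +0.53 V.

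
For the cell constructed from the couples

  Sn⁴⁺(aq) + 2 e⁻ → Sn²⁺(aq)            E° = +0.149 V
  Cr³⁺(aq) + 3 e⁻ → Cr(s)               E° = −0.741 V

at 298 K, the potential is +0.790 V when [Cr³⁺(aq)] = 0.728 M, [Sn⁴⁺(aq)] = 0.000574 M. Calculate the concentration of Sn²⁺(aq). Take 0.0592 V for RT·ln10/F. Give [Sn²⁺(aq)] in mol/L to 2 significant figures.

With Sn⁴⁺/Sn²⁺ at the cathode and Cr³⁺/Cr at the anode, E°cell = +0.149 − (−0.741) = +0.890 V (n = 6).
Rearranging E = E° − (0.0592/n)·log Q gives log Q = 6(+0.890 − (+0.790))/0.0592 = 10.135.
The balanced reaction is 3 Sn⁴⁺(aq) + 2 Cr(s) → 3 Sn²⁺(aq) + 2 Cr³⁺(aq), so Q = ([Sn²⁺(aq)]^3·[Cr³⁺(aq)]^2) / [Sn⁴⁺(aq)]^3.
Substituting the known concentrations and solving, log [Sn²⁺(aq)] = 0.229 and [Sn²⁺(aq)] = 1.7 M.

1.7 M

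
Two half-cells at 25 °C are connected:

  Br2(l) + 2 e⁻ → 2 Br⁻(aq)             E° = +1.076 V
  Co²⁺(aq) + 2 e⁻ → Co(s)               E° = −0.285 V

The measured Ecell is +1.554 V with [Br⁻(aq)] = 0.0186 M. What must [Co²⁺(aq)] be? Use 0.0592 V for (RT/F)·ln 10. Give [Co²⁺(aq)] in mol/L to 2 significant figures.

With Br₂/Br⁻ at the cathode and Co²⁺/Co at the anode, E°cell = +1.076 − (−0.285) = +1.361 V (n = 2).
Since E = E° − (0.0592/n)·log Q, log Q = n(E° − E)/0.0592 = −6.520.
Balancing electrons gives Br2(l) + Co(s) → 2 Br⁻(aq) + Co²⁺(aq); thus Q = [Br⁻(aq)]^2·[Co²⁺(aq)].
Substituting the known concentrations and solving, log [Co²⁺(aq)] = −3.059 and [Co²⁺(aq)] = 0.00087 M.

0.00087 M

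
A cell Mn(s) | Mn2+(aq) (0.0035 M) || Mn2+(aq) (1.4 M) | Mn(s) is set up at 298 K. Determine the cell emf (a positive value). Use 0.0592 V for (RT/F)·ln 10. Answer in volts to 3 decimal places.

For a concentration cell E°cell = 0, since both electrodes use the same couple.
The compartment with the higher Mn2+(aq) concentration (1.4 M) acts as the cathode; ions are reduced there and produced at the dilute (0.0035 M) anode.
With n = 2, Ecell = −(0.0592/2)·log([dilute]/[conc]) = −(0.0592/2)·log(0.0035/1.4) = +0.077 V.

0.077 V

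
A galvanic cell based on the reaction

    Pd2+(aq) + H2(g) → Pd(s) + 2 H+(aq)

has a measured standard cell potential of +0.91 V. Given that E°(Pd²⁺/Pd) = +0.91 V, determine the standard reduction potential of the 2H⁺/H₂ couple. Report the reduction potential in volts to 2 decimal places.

+0.00 V

In the reaction as written the Pd²⁺/Pd couple is reduced (cathode) and 2H⁺/H₂ is oxidized (anode), so E°cell = E°(Pd²⁺/Pd) − E°(2H⁺/H₂).
E°(2H⁺/H₂) = E°(cathode) − E°cell = +0.91 − (+0.91) = +0.00 V.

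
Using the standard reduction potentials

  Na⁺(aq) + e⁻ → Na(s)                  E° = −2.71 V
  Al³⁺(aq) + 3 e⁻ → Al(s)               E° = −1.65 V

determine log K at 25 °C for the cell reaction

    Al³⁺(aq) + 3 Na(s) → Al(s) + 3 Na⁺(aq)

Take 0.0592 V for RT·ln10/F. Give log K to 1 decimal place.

log K = 53.7

The Al³⁺/Al couple is reduced (cathode); E°cell = −1.65 − (−2.71) = +1.06 V with n = 3.
At equilibrium E = 0, so log K = nE°cell / 0.0592 = (3)(+1.06) / 0.0592 = 53.7.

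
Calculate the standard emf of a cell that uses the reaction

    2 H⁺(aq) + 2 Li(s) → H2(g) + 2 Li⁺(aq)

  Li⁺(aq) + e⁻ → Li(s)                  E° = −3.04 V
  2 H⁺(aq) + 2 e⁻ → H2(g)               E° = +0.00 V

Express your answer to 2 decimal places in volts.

+3.04 V

H⁺(aq) gains electrons, so the 2H⁺/H₂ couple is the cathode; the Li⁺/Li couple is the anode.
E°cell = E°(cathode) − E°(anode) = +0.00 − (−3.04) = +3.04 V.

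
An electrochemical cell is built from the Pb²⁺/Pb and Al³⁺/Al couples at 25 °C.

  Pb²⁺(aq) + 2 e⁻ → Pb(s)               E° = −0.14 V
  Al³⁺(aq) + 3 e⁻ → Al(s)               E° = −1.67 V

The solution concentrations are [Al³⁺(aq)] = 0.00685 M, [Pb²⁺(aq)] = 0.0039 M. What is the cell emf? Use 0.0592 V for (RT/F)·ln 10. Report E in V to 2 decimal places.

+1.50 V

Since E°(Pb²⁺/Pb) > E°(Al³⁺/Al), Pb²⁺/Pb serves as the cathode.
E°cell = E°cat − E°an = −0.14 − (−1.67) = +1.53 V; n = 6.
For the overall reaction 3 Pb²⁺(aq) + 2 Al(s) → 3 Pb(s) + 2 Al³⁺(aq), Q = [Al³⁺(aq)]^2 / [Pb²⁺(aq)]^3 = 791, giving log Q = 2.898.
E = E° − (0.0592/n)·log Q = +1.53 − (0.0592/6)(2.898) = +1.50 V.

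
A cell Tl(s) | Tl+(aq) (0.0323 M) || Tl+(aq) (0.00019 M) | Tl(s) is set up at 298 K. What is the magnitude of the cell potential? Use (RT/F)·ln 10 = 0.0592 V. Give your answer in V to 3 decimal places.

For a concentration cell E°cell = 0, since both electrodes use the same couple.
The compartment with the higher Tl+(aq) concentration (0.0323 M) acts as the cathode; ions are reduced there and produced at the dilute (0.00019 M) anode.
With n = 1, Ecell = −(0.0592/1)·log([dilute]/[conc]) = −(0.0592/1)·log(0.00019/0.0323) = +0.132 V.

0.132 V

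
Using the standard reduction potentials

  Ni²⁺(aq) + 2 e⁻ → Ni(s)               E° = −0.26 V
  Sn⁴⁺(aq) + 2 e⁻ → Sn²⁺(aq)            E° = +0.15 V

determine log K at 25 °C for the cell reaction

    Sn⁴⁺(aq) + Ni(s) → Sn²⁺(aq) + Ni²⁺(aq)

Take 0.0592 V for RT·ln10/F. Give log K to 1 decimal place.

The Sn⁴⁺/Sn²⁺ couple is reduced (cathode); E°cell = +0.15 − (−0.26) = +0.41 V with n = 2.
At equilibrium E = 0, so log K = nE°cell / 0.0592 = (2)(+0.41) / 0.0592 = 13.9.

log K = 13.9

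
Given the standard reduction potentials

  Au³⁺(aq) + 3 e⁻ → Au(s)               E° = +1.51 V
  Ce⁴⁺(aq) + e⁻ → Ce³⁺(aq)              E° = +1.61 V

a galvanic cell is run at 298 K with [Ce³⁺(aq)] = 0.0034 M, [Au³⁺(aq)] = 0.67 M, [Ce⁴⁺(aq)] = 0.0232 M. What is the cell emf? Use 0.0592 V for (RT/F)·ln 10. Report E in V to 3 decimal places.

The Ce⁴⁺/Ce³⁺ couple has the more positive E°, so it is the cathode; Au³⁺/Au is the anode.
E°cell = +1.61 − (+1.51) = +0.10 V, with n = 3 electrons transferred.
For the overall reaction 3 Ce⁴⁺(aq) + Au(s) → 3 Ce³⁺(aq) + Au³⁺(aq), Q = ([Ce³⁺(aq)]^3·[Au³⁺(aq)]) / [Ce⁴⁺(aq)]^3 = 0.00211, giving log Q = −2.676.
By the Nernst equation, E = +0.10 − (0.0592/3)·(−2.676) = +0.153 V.

+0.153 V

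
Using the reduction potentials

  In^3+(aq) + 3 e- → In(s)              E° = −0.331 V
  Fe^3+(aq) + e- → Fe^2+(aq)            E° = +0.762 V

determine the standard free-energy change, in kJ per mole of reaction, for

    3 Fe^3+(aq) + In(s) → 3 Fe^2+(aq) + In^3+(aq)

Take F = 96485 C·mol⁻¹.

−316 kJ/mol

In the reaction as written Fe^3+(aq) is reduced, so the Fe³⁺/Fe²⁺ couple is the cathode and In³⁺/In is the anode.
E°cell = +0.762 − (−0.331) = +1.093 V; balancing electrons gives n = 3.
ΔG° = −nFE°cell = −(3)(96485)(+1.093) J/mol = −316 kJ/mol.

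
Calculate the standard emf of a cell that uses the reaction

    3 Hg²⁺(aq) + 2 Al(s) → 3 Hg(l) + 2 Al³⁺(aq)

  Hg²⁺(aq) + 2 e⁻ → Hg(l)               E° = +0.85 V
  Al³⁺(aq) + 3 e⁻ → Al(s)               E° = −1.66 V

In the reaction as written, Hg²⁺(aq) is reduced (cathode) and Al³⁺(aq) is produced by oxidation at the anode.
E°cell = E°(cathode) − E°(anode) = +0.85 − (−1.66) = +2.51 V.

+2.51 V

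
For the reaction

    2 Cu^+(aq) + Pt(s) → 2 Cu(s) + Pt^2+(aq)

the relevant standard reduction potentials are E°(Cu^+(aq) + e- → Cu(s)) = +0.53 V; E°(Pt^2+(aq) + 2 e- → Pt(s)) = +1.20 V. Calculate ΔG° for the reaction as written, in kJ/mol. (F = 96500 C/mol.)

In the reaction as written Cu^+(aq) is reduced, so the Cu⁺/Cu couple is the cathode and Pt²⁺/Pt is the anode.
E°cell = +0.53 − (+1.20) = −0.67 V; balancing electrons gives n = 2.
ΔG° = −nFE°cell = −(2)(96500)(−0.67) J/mol = +129 kJ/mol.

+129 kJ/mol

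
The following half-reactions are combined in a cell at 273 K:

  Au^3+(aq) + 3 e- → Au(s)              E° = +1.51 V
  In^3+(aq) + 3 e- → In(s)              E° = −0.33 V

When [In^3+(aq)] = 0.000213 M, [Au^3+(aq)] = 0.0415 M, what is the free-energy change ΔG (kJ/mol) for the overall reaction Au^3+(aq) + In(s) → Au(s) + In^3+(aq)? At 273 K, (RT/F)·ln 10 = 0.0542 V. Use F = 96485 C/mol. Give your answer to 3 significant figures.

−545 kJ/mol

The standard cell potential is +1.51 − (−0.33) = +1.84 V, with n = 3 electrons in the balanced equation.
Q = [In^3+(aq)] / [Au^3+(aq)] = 0.00513, so log Q = −2.290 and E = +1.84 − (0.0542/3)(−2.290) = +1.8814 V.
ΔG = −nFE = −(3)(96485)(+1.8814) J/mol = −545 kJ/mol.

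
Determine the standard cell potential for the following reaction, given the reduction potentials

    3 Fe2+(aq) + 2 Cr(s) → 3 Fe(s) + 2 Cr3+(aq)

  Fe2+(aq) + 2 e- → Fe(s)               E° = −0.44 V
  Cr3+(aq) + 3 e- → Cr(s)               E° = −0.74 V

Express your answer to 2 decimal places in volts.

+0.30 V

Fe2+(aq) gains electrons, so the Fe²⁺/Fe couple is the cathode; the Cr³⁺/Cr couple is the anode.
E°cell = E°(cathode) − E°(anode) = −0.44 − (−0.74) = +0.30 V.
The positive value indicates the reaction is spontaneous as written.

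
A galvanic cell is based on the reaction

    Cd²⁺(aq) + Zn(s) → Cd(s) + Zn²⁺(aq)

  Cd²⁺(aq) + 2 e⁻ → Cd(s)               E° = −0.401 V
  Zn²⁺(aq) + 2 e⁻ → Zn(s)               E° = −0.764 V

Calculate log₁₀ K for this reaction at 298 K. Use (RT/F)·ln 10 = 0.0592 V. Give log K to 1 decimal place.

log K = 12.3

The Cd²⁺/Cd couple is reduced (cathode); E°cell = −0.401 − (−0.764) = +0.363 V with n = 2.
At equilibrium E = 0, so log K = nE°cell / 0.0592 = (2)(+0.363) / 0.0592 = 12.3.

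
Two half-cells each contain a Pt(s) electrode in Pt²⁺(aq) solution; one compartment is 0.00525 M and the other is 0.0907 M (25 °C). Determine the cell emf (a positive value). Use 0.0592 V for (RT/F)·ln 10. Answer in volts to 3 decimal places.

0.037 V

For a concentration cell E°cell = 0, since both electrodes use the same couple.
The compartment with the higher Pt²⁺(aq) concentration (0.0907 M) acts as the cathode; ions are reduced there and produced at the dilute (0.00525 M) anode.
With n = 2, Ecell = −(0.0592/2)·log([dilute]/[conc]) = −(0.0592/2)·log(0.00525/0.0907) = +0.037 V.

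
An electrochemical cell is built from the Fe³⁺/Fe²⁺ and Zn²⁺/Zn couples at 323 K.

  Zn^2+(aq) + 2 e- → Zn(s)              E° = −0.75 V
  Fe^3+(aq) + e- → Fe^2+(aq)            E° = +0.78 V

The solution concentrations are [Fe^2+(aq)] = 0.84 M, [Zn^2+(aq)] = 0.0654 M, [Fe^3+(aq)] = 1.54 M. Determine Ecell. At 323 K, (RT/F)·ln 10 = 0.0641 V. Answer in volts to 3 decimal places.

+1.585 V

Since E°(Fe³⁺/Fe²⁺) > E°(Zn²⁺/Zn), Fe³⁺/Fe²⁺ serves as the cathode.
E°cell = E°cat − E°an = +0.78 − (−0.75) = +1.53 V; n = 2.
Balancing gives 2 Fe^3+(aq) + Zn(s) → 2 Fe^2+(aq) + Zn^2+(aq); hence Q = ([Fe^2+(aq)]^2·[Zn^2+(aq)]) / [Fe^3+(aq)]^2 = 0.0195 (log Q = −1.711).
By the Nernst equation, E = +1.53 − (0.0641/2)·(−1.711) = +1.585 V.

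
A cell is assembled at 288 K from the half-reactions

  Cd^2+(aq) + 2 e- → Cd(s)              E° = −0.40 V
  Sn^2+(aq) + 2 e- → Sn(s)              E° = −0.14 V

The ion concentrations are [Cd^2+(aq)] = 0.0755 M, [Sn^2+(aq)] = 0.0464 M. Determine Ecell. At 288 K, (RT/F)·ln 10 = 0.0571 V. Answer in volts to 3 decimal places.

+0.254 V

Sn²⁺/Sn is reduced (cathode, E° = −0.14 V) and Cd²⁺/Cd is oxidized (anode).
E°cell = E°cat − E°an = −0.14 − (−0.40) = +0.26 V; n = 2.
For the overall reaction Sn^2+(aq) + Cd(s) → Sn(s) + Cd^2+(aq), Q = [Cd^2+(aq)] / [Sn^2+(aq)] = 1.63, giving log Q = 0.211.
E = E° − (0.0571/n)·log Q = +0.26 − (0.0571/2)(0.211) = +0.254 V.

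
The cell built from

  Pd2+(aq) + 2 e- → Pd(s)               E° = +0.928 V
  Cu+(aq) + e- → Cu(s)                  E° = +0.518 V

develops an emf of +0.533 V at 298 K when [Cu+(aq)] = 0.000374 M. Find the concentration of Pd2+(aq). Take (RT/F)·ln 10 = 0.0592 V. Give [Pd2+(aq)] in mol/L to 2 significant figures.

0.0020 M

With Pd²⁺/Pd at the cathode and Cu⁺/Cu at the anode, E°cell = +0.928 − (+0.518) = +0.410 V (n = 2).
From the Nernst equation, log Q = n(E° − E)/0.0592 = 2·(+0.410 − (+0.533))/0.0592 = −4.155.
For Pd2+(aq) + 2 Cu(s) → Pd(s) + 2 Cu+(aq), the reaction quotient is Q = [Cu+(aq)]^2 / [Pd2+(aq)].
Isolating [Pd2+(aq)] in Q = 10^{−4.155} yields log [Pd2+(aq)] = −2.699, i.e. 0.0020 M.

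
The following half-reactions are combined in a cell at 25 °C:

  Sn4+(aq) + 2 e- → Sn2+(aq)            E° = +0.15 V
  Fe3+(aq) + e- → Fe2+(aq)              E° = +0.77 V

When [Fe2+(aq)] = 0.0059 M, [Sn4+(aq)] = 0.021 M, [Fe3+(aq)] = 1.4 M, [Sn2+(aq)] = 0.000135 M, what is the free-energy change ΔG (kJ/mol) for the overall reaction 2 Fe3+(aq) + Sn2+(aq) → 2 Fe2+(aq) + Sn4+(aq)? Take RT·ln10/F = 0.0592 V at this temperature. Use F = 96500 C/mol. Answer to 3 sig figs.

The standard cell potential is +0.77 − (+0.15) = +0.62 V, with n = 2 electrons in the balanced equation.
Here Q = ([Fe2+(aq)]^2·[Sn4+(aq)]) / ([Fe3+(aq)]^2·[Sn2+(aq)]) = 0.00276 (log Q = −2.559), giving E = +0.62 − (0.0592/2)·(−2.559) = +0.6957 V.
ΔG = −nFE = −(2)(96500)(+0.6957) J/mol = −134 kJ/mol.

−134 kJ/mol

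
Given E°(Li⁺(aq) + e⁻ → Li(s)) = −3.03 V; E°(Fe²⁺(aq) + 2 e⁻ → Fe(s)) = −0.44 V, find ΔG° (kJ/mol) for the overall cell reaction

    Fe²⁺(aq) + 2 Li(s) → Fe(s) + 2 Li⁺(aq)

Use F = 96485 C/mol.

In the reaction as written Fe²⁺(aq) is reduced, so the Fe²⁺/Fe couple is the cathode and Li⁺/Li is the anode.
E°cell = −0.44 − (−3.03) = +2.59 V; balancing electrons gives n = 2.
ΔG° = −nFE°cell = −(2)(96485)(+2.59) J/mol = −500 kJ/mol.

−500 kJ/mol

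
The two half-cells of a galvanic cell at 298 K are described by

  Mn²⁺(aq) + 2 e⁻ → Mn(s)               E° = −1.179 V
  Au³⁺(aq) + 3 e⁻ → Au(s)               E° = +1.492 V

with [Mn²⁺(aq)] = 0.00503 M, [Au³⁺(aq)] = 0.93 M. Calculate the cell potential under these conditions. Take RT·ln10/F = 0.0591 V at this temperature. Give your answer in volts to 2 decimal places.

Au³⁺/Au is reduced (cathode, E° = +1.492 V) and Mn²⁺/Mn is oxidized (anode).
E°cell = +1.492 − (−1.179) = +2.671 V, with n = 6 electrons transferred.
The balanced reaction is 2 Au³⁺(aq) + 3 Mn(s) → 2 Au(s) + 3 Mn²⁺(aq), so Q = [Mn²⁺(aq)]^3 / [Au³⁺(aq)]^2 = 1.47×10^−7 and log Q = −6.832.
By the Nernst equation, E = +2.671 − (0.0591/6)·(−6.832) = +2.74 V.

+2.74 V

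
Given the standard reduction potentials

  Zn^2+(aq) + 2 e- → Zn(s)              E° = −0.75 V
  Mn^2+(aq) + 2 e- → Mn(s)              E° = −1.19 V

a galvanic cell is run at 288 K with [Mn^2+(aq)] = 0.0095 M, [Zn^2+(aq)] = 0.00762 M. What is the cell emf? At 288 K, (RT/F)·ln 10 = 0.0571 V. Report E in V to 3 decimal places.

+0.437 V

Zn²⁺/Zn is reduced (cathode, E° = −0.75 V) and Mn²⁺/Mn is oxidized (anode).
E°cell = −0.75 − (−1.19) = +0.44 V, with n = 2 electrons transferred.
The balanced reaction is Zn^2+(aq) + Mn(s) → Zn(s) + Mn^2+(aq), so Q = [Mn^2+(aq)] / [Zn^2+(aq)] = 1.25 and log Q = 0.096.
By the Nernst equation, E = +0.44 − (0.0571/2)·(0.096) = +0.437 V.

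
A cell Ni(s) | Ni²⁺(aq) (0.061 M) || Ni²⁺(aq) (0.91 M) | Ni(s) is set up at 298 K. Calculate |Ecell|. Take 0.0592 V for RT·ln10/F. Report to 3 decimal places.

For a concentration cell E°cell = 0, since both electrodes use the same couple.
The compartment with the higher Ni²⁺(aq) concentration (0.91 M) acts as the cathode; ions are reduced there and produced at the dilute (0.061 M) anode.
With n = 2, Ecell = −(0.0592/2)·log([dilute]/[conc]) = −(0.0592/2)·log(0.061/0.91) = +0.035 V.

0.035 V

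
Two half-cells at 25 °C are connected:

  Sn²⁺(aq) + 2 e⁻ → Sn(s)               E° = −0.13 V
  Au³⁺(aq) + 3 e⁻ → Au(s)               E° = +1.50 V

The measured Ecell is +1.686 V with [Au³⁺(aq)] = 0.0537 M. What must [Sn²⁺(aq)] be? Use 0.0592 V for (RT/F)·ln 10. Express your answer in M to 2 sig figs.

With Au³⁺/Au at the cathode and Sn²⁺/Sn at the anode, E°cell = +1.50 − (−0.13) = +1.63 V (n = 6).
Rearranging E = E° − (0.0592/n)·log Q gives log Q = 6(+1.63 − (+1.686))/0.0592 = −5.676.
The balanced reaction is 2 Au³⁺(aq) + 3 Sn(s) → 2 Au(s) + 3 Sn²⁺(aq), so Q = [Sn²⁺(aq)]^3 / [Au³⁺(aq)]^2.
Isolating [Sn²⁺(aq)] in Q = 10^{−5.676} yields log [Sn²⁺(aq)] = −2.739, i.e. 0.0018 M.

0.0018 M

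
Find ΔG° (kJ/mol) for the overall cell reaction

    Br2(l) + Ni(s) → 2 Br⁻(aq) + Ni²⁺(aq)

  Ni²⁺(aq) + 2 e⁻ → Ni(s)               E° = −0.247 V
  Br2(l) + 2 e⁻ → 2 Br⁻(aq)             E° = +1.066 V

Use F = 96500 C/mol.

−253 kJ/mol

In the reaction as written Br2(l) is reduced, so the Br₂/Br⁻ couple is the cathode and Ni²⁺/Ni is the anode.
E°cell = +1.066 − (−0.247) = +1.313 V; balancing electrons gives n = 2.
ΔG° = −nFE°cell = −(2)(96500)(+1.313) J/mol = −253 kJ/mol.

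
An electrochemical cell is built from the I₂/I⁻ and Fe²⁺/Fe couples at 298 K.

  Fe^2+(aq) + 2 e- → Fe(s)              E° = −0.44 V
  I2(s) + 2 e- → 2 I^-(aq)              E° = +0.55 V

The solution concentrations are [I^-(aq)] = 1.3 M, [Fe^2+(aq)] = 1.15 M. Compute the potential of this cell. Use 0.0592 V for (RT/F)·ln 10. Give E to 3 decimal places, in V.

+0.981 V

I₂/I⁻ is reduced (cathode, E° = +0.55 V) and Fe²⁺/Fe is oxidized (anode).
The standard potential is +0.55 − (−0.44) = +0.99 V and the balanced reaction transfers n = 2 electrons.
The balanced reaction is I2(s) + Fe(s) → 2 I^-(aq) + Fe^2+(aq), so Q = [I^-(aq)]^2·[Fe^2+(aq)] = 1.94 and log Q = 0.289.
E = E° − (0.0592/n)·log Q = +0.99 − (0.0592/2)(0.289) = +0.981 V.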